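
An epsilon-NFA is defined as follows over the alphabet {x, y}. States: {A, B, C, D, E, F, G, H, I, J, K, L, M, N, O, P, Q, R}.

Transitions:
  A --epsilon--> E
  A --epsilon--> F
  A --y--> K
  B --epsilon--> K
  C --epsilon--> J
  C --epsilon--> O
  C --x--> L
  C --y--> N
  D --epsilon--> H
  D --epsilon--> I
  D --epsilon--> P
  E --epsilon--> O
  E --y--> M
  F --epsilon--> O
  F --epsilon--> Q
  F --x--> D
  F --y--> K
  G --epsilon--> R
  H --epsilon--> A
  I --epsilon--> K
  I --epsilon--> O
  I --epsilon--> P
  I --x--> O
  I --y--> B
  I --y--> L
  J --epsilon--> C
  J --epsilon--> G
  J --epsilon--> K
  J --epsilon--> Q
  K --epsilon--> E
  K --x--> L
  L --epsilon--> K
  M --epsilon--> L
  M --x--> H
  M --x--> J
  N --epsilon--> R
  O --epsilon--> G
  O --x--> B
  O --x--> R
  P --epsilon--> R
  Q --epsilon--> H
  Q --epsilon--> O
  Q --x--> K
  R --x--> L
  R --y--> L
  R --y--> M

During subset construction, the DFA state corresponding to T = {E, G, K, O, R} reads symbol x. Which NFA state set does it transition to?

{B, E, G, K, L, O, R}

K on x → {L}.
O on x → {B, R}.
R on x → {L}.
No x-transition from E, G.
Union after reading x: {B, L, R}.
Now take the epsilon-closure:
From B via epsilon: add K.
From K via epsilon: add E.
From E via epsilon: add O.
From O via epsilon: add G.
No new states can be added; the closed set is {B, E, G, K, L, O, R}.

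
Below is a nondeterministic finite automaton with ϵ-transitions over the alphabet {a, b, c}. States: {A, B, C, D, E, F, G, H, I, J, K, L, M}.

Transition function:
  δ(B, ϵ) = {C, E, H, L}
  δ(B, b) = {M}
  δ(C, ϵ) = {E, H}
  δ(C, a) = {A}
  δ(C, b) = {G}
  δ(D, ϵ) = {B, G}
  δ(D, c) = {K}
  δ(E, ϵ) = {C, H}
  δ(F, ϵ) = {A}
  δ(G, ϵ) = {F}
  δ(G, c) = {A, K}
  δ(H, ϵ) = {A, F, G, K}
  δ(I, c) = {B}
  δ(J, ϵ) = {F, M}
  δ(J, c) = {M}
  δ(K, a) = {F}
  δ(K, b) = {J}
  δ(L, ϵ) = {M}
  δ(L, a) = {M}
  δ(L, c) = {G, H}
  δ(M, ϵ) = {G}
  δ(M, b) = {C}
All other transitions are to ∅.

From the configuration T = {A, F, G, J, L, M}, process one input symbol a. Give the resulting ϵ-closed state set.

{A, F, G, M}

L on a → {M}.
No a-transition from A, F, G, J, M.
Union after reading a: {M}.
Now take the ϵ-closure:
From M via ϵ: add G.
From G via ϵ: add F.
From F via ϵ: add A.
No new states can be added; the closed set is {A, F, G, M}.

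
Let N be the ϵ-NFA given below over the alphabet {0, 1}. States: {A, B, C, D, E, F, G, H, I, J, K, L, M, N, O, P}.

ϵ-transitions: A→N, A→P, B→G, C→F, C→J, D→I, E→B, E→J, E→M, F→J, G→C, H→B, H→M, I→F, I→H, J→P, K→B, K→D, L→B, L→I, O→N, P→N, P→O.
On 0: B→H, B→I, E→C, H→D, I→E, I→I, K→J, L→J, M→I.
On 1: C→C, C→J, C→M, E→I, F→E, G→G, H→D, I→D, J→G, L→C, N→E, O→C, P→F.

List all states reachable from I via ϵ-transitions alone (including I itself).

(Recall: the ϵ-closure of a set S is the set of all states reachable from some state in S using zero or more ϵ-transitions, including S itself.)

Start with {I}.
From I via ϵ: add F, H.
From F via ϵ: add J.
From H via ϵ: add B, M.
From B via ϵ: add G.
From J via ϵ: add P.
From G via ϵ: add C.
From P via ϵ: add N, O.
No new states can be added; the closed set is {B, C, F, G, H, I, J, M, N, O, P}.

{B, C, F, G, H, I, J, M, N, O, P}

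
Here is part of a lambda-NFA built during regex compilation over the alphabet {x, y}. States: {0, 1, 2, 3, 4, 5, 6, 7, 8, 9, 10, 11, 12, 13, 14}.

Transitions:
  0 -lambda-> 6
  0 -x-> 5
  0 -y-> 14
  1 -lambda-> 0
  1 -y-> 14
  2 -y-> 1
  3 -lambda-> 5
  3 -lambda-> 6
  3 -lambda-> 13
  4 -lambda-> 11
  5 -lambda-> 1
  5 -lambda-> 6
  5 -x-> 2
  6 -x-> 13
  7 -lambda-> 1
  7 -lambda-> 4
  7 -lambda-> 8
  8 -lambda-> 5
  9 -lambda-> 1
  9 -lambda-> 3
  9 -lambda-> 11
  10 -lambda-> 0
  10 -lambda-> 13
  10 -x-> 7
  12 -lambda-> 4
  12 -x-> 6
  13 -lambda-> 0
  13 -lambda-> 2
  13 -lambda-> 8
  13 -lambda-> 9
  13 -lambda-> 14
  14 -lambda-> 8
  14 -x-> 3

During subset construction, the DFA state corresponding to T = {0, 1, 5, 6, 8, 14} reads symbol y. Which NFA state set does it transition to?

0 on y → {14}.
1 on y → {14}.
No y-transition from 5, 6, 8, 14.
Union after reading y: {14}.
Now take the lambda-closure:
From 14 via lambda: add 8.
From 8 via lambda: add 5.
From 5 via lambda: add 1, 6.
From 1 via lambda: add 0.
No new states can be added; the closed set is {0, 1, 5, 6, 8, 14}.

{0, 1, 5, 6, 8, 14}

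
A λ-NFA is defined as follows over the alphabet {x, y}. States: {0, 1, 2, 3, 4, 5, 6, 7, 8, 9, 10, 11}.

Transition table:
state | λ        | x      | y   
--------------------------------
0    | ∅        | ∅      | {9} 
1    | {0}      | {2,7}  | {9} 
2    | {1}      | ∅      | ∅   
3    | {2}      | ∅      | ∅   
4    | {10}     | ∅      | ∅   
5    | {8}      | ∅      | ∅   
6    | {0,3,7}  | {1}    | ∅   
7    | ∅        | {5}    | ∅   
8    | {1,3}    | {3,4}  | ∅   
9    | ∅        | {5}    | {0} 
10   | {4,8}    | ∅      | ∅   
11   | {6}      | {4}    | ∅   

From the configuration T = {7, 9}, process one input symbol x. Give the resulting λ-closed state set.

7 on x → {5}.
9 on x → {5}.
Union after reading x: {5}.
Now take the λ-closure:
From 5 via λ: add 8.
From 8 via λ: add 1, 3.
From 1 via λ: add 0.
From 3 via λ: add 2.
No new states can be added; the closed set is {0, 1, 2, 3, 5, 8}.

{0, 1, 2, 3, 5, 8}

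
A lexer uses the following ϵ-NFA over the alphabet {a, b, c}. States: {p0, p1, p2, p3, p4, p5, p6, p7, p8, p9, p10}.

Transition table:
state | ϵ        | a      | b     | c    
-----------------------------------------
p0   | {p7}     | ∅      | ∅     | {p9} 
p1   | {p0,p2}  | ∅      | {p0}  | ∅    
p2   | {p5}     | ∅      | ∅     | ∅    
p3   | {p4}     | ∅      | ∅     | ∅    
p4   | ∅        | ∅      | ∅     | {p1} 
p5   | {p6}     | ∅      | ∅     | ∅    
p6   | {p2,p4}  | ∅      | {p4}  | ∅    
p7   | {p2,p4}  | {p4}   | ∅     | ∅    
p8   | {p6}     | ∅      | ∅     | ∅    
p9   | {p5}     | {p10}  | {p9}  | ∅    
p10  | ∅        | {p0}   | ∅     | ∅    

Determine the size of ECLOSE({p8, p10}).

Start with {p8, p10}.
From p8 via ϵ: add p6.
From p6 via ϵ: add p2, p4.
From p2 via ϵ: add p5.
ϵ-closure = {p2, p4, p5, p6, p8, p10}, which has 6 states.

6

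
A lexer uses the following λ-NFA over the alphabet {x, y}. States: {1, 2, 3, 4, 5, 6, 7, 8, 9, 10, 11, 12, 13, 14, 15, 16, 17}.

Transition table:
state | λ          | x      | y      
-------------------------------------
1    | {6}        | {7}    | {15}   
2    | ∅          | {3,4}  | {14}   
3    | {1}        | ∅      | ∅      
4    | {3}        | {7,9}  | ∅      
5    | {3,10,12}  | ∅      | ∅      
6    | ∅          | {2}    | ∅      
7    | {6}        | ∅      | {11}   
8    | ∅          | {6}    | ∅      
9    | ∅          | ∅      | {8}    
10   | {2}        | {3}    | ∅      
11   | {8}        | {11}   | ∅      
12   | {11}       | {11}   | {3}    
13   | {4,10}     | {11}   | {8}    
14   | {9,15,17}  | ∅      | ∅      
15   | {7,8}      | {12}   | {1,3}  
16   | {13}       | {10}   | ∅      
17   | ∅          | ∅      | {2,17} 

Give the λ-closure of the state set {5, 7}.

{1, 2, 3, 5, 6, 7, 8, 10, 11, 12}

Start with {5, 7}.
From 5 via λ: add 3, 10, 12.
From 7 via λ: add 6.
From 3 via λ: add 1.
From 10 via λ: add 2.
From 12 via λ: add 11.
From 11 via λ: add 8.
No new states can be added; the closed set is {1, 2, 3, 5, 6, 7, 8, 10, 11, 12}.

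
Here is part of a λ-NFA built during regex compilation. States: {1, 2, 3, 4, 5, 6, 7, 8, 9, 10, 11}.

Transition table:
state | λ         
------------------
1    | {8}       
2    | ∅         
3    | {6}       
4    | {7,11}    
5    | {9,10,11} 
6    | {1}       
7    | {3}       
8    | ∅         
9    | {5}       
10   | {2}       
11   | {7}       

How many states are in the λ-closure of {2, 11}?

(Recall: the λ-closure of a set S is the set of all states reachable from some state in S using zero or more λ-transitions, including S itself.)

7

Start with {2, 11}.
From 11 via λ: add 7.
From 7 via λ: add 3.
From 3 via λ: add 6.
From 6 via λ: add 1.
From 1 via λ: add 8.
λ-closure = {1, 2, 3, 6, 7, 8, 11}, which has 7 states.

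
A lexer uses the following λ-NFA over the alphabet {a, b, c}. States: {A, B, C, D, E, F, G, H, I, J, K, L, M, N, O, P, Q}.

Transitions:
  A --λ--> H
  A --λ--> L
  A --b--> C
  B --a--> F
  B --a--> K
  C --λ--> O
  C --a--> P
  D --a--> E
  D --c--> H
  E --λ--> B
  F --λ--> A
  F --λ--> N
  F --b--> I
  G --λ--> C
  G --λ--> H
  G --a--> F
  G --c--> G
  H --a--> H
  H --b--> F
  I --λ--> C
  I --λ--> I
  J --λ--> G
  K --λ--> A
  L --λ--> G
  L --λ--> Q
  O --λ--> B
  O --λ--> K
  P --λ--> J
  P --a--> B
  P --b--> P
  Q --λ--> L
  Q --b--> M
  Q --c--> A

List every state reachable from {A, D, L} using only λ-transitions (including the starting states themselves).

Start with {A, D, L}.
From A via λ: add H.
From L via λ: add G, Q.
From G via λ: add C.
From C via λ: add O.
From O via λ: add B, K.
No new states can be added; the closed set is {A, B, C, D, G, H, K, L, O, Q}.

{A, B, C, D, G, H, K, L, O, Q}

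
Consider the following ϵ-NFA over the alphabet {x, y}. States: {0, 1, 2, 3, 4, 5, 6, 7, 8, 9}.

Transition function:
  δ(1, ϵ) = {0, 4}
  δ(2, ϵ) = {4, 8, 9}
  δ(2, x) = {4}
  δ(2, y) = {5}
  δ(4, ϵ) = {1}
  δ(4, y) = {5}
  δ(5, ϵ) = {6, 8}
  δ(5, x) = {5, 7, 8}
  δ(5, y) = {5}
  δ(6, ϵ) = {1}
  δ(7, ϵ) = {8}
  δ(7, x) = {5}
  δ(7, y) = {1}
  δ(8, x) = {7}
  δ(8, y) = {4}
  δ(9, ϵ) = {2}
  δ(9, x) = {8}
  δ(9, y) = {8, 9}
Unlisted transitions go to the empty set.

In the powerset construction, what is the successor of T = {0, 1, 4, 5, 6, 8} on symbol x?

{0, 1, 4, 5, 6, 7, 8}

5 on x → {5, 7, 8}.
8 on x → {7}.
No x-transition from 0, 1, 4, 6.
Union after reading x: {5, 7, 8}.
Now take the ϵ-closure:
From 5 via ϵ: add 6.
From 6 via ϵ: add 1.
From 1 via ϵ: add 0, 4.
No new states can be added; the closed set is {0, 1, 4, 5, 6, 7, 8}.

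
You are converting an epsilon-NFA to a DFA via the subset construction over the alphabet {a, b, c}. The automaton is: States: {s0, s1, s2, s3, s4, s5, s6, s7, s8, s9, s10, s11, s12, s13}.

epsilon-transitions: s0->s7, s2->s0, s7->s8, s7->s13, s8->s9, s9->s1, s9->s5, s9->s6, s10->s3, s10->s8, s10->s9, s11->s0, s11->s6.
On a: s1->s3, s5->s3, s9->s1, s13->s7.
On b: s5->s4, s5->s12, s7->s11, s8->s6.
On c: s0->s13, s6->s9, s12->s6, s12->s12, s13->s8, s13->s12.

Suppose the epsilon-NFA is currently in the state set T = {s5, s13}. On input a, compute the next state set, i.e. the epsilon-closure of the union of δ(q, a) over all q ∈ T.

{s1, s3, s5, s6, s7, s8, s9, s13}

s5 on a → {s3}.
s13 on a → {s7}.
Union after reading a: {s3, s7}.
Now take the epsilon-closure:
From s7 via epsilon: add s8, s13.
From s8 via epsilon: add s9.
From s9 via epsilon: add s1, s5, s6.
No new states can be added; the closed set is {s1, s3, s5, s6, s7, s8, s9, s13}.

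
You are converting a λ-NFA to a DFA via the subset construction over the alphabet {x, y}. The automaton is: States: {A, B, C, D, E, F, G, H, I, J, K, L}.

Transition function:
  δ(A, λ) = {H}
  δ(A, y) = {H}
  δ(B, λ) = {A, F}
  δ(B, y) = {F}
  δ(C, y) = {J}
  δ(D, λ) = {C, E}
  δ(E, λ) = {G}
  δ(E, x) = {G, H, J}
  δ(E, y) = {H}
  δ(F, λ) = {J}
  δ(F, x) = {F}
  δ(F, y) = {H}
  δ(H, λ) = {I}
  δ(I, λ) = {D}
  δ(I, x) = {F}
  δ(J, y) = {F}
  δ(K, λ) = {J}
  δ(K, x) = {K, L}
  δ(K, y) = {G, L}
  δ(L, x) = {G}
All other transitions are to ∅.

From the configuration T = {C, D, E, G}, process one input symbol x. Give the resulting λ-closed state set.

{C, D, E, G, H, I, J}

E on x → {G, H, J}.
No x-transition from C, D, G.
Union after reading x: {G, H, J}.
Now take the λ-closure:
From H via λ: add I.
From I via λ: add D.
From D via λ: add C, E.
No new states can be added; the closed set is {C, D, E, G, H, I, J}.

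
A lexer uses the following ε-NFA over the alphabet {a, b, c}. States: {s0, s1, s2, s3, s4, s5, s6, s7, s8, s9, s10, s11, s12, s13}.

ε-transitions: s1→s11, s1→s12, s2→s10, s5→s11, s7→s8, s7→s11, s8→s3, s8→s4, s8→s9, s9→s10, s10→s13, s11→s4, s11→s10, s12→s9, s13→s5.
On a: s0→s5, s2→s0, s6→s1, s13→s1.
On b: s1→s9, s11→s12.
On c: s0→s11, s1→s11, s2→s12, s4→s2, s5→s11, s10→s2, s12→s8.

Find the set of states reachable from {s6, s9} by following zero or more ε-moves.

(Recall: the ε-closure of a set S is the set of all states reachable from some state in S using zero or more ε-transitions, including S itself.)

Start with {s6, s9}.
From s9 via ε: add s10.
From s10 via ε: add s13.
From s13 via ε: add s5.
From s5 via ε: add s11.
From s11 via ε: add s4.
No new states can be added; the closed set is {s4, s5, s6, s9, s10, s11, s13}.

{s4, s5, s6, s9, s10, s11, s13}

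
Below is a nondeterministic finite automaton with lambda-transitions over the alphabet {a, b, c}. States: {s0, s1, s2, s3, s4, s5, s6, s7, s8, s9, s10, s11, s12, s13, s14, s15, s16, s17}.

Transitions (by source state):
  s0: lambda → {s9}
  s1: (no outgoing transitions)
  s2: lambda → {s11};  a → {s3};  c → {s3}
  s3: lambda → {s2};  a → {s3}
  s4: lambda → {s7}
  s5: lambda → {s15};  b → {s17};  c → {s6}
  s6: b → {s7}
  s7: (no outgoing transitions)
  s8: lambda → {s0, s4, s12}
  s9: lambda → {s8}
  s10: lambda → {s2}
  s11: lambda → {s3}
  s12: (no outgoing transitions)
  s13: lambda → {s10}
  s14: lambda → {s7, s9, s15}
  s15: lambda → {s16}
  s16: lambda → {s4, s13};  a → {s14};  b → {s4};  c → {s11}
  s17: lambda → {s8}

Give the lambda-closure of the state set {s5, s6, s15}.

{s2, s3, s4, s5, s6, s7, s10, s11, s13, s15, s16}

Start with {s5, s6, s15}.
From s15 via lambda: add s16.
From s16 via lambda: add s4, s13.
From s4 via lambda: add s7.
From s13 via lambda: add s10.
From s10 via lambda: add s2.
From s2 via lambda: add s11.
From s11 via lambda: add s3.
No new states can be added; the closed set is {s2, s3, s4, s5, s6, s7, s10, s11, s13, s15, s16}.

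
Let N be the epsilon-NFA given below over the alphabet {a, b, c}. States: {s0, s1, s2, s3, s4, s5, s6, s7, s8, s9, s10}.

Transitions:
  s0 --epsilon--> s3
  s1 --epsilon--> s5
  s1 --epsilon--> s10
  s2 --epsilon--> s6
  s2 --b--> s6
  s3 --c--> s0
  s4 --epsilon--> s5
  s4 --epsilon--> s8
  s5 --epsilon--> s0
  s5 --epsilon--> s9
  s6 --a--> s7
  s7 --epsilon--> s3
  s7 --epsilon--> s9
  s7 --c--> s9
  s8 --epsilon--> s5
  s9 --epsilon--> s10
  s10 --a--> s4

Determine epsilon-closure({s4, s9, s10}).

Start with {s4, s9, s10}.
From s4 via epsilon: add s5, s8.
From s5 via epsilon: add s0.
From s0 via epsilon: add s3.
No new states can be added; the closed set is {s0, s3, s4, s5, s8, s9, s10}.

{s0, s3, s4, s5, s8, s9, s10}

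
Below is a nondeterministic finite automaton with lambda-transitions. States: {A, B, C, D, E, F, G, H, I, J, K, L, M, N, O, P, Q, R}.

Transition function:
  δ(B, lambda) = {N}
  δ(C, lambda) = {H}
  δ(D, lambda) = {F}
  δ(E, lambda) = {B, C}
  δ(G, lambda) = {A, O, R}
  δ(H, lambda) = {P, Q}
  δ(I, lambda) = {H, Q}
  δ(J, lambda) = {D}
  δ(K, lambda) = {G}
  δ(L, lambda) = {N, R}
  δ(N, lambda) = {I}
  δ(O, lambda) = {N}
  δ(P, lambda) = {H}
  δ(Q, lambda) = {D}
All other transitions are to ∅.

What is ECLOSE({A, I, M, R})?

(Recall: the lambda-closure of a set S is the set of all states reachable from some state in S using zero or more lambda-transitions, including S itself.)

Start with {A, I, M, R}.
From I via lambda: add H, Q.
From H via lambda: add P.
From Q via lambda: add D.
From D via lambda: add F.
No new states can be added; the closed set is {A, D, F, H, I, M, P, Q, R}.

{A, D, F, H, I, M, P, Q, R}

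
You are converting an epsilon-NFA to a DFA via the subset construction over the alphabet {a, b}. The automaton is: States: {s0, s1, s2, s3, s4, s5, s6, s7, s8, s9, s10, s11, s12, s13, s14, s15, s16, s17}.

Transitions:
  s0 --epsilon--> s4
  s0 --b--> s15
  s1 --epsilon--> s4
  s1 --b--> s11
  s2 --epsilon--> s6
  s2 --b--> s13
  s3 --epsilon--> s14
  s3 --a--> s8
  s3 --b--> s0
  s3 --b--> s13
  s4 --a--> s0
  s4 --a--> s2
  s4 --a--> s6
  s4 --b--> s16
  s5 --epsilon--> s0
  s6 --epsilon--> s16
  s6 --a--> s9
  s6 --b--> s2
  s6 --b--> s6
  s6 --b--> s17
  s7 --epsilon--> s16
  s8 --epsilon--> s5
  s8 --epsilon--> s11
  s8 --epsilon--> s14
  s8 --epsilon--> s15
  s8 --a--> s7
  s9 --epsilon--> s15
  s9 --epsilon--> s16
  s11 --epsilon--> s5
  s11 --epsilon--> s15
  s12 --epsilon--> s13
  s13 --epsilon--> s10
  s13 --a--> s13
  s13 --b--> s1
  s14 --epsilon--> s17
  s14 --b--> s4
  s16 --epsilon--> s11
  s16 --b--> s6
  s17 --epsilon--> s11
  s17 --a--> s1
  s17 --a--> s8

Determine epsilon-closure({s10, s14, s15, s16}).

Start with {s10, s14, s15, s16}.
From s14 via epsilon: add s17.
From s16 via epsilon: add s11.
From s11 via epsilon: add s5.
From s5 via epsilon: add s0.
From s0 via epsilon: add s4.
No new states can be added; the closed set is {s0, s4, s5, s10, s11, s14, s15, s16, s17}.

{s0, s4, s5, s10, s11, s14, s15, s16, s17}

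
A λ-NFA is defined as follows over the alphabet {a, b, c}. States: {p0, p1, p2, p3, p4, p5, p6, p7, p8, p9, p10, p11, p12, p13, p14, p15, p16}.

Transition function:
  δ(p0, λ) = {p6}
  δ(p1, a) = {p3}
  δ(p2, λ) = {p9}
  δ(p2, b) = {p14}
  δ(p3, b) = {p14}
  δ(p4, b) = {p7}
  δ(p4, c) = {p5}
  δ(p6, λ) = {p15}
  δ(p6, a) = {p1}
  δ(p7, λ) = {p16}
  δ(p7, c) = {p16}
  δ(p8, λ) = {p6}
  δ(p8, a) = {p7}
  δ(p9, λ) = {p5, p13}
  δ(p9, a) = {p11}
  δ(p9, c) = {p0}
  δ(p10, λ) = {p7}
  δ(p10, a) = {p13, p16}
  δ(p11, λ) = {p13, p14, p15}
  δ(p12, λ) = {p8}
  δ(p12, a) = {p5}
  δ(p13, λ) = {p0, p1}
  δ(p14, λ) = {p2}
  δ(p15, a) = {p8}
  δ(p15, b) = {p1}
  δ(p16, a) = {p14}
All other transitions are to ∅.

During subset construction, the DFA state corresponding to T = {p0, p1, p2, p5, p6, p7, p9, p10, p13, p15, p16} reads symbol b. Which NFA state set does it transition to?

p2 on b → {p14}.
p15 on b → {p1}.
No b-transition from p0, p1, p5, p6, p7, p9, p10, p13, p16.
Union after reading b: {p1, p14}.
Now take the λ-closure:
From p14 via λ: add p2.
From p2 via λ: add p9.
From p9 via λ: add p5, p13.
From p13 via λ: add p0.
From p0 via λ: add p6.
From p6 via λ: add p15.
No new states can be added; the closed set is {p0, p1, p2, p5, p6, p9, p13, p14, p15}.

{p0, p1, p2, p5, p6, p9, p13, p14, p15}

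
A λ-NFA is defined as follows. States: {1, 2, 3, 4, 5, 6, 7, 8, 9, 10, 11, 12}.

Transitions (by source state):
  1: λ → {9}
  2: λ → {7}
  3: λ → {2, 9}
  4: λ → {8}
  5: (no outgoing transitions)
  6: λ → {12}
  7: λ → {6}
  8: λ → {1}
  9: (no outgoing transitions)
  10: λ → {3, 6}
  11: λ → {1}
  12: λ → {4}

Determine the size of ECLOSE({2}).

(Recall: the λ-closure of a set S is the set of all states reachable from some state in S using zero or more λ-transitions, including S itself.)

Start with {2}.
From 2 via λ: add 7.
From 7 via λ: add 6.
From 6 via λ: add 12.
From 12 via λ: add 4.
From 4 via λ: add 8.
From 8 via λ: add 1.
From 1 via λ: add 9.
λ-closure = {1, 2, 4, 6, 7, 8, 9, 12}, which has 8 states.

8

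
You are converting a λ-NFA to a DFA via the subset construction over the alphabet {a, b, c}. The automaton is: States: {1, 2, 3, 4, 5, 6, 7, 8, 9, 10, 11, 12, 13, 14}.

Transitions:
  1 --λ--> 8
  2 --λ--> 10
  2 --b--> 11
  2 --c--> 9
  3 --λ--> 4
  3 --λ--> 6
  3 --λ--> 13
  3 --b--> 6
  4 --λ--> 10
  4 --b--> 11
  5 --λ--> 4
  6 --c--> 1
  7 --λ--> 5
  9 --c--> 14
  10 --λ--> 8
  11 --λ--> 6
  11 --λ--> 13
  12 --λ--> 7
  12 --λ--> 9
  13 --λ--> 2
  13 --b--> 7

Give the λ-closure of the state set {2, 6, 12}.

{2, 4, 5, 6, 7, 8, 9, 10, 12}

Start with {2, 6, 12}.
From 2 via λ: add 10.
From 12 via λ: add 7, 9.
From 7 via λ: add 5.
From 10 via λ: add 8.
From 5 via λ: add 4.
No new states can be added; the closed set is {2, 4, 5, 6, 7, 8, 9, 10, 12}.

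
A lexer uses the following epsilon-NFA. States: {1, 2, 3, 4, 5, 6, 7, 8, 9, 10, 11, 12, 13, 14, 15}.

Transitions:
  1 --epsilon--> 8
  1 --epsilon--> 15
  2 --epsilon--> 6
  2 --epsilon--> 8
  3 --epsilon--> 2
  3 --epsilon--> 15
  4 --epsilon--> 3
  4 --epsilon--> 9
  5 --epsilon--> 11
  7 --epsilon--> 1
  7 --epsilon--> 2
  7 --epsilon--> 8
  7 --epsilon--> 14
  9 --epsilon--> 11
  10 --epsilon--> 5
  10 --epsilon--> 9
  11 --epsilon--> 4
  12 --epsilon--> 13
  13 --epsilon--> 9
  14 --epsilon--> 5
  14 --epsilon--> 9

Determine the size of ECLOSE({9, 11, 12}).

Start with {9, 11, 12}.
From 11 via epsilon: add 4.
From 12 via epsilon: add 13.
From 4 via epsilon: add 3.
From 3 via epsilon: add 2, 15.
From 2 via epsilon: add 6, 8.
epsilon-closure = {2, 3, 4, 6, 8, 9, 11, 12, 13, 15}, which has 10 states.

10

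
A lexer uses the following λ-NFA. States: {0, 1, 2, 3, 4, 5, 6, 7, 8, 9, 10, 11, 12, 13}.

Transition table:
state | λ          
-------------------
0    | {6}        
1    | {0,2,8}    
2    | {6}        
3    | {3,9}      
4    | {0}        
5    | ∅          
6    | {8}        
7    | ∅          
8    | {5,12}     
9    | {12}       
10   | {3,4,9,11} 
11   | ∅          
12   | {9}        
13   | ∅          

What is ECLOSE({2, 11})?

Start with {2, 11}.
From 2 via λ: add 6.
From 6 via λ: add 8.
From 8 via λ: add 5, 12.
From 12 via λ: add 9.
No new states can be added; the closed set is {2, 5, 6, 8, 9, 11, 12}.

{2, 5, 6, 8, 9, 11, 12}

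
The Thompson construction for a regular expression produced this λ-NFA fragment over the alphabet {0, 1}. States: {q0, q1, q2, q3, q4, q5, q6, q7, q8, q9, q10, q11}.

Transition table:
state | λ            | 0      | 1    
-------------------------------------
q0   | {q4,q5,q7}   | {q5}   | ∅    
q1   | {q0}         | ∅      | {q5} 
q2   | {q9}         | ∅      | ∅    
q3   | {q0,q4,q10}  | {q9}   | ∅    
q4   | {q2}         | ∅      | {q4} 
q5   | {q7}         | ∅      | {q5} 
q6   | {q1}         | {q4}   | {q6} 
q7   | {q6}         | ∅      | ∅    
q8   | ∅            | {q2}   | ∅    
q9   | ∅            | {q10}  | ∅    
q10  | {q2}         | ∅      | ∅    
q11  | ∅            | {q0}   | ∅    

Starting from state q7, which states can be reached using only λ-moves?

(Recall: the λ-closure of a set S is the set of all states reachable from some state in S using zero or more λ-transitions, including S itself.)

{q0, q1, q2, q4, q5, q6, q7, q9}

Start with {q7}.
From q7 via λ: add q6.
From q6 via λ: add q1.
From q1 via λ: add q0.
From q0 via λ: add q4, q5.
From q4 via λ: add q2.
From q2 via λ: add q9.
No new states can be added; the closed set is {q0, q1, q2, q4, q5, q6, q7, q9}.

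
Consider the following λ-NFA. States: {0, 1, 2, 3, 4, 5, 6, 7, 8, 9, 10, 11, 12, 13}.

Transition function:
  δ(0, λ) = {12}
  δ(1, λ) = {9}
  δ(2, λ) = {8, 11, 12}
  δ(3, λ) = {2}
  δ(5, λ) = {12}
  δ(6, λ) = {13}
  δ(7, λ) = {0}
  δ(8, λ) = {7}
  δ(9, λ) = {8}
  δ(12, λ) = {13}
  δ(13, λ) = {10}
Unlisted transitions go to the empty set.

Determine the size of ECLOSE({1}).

Start with {1}.
From 1 via λ: add 9.
From 9 via λ: add 8.
From 8 via λ: add 7.
From 7 via λ: add 0.
From 0 via λ: add 12.
From 12 via λ: add 13.
From 13 via λ: add 10.
λ-closure = {0, 1, 7, 8, 9, 10, 12, 13}, which has 8 states.

8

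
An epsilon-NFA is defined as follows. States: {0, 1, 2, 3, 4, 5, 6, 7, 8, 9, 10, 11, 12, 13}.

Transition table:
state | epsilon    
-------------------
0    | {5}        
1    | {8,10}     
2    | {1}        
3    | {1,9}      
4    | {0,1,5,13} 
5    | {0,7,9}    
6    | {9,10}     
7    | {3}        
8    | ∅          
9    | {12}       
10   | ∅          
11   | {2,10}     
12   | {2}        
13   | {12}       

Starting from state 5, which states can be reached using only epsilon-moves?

Start with {5}.
From 5 via epsilon: add 0, 7, 9.
From 7 via epsilon: add 3.
From 9 via epsilon: add 12.
From 3 via epsilon: add 1.
From 12 via epsilon: add 2.
From 1 via epsilon: add 8, 10.
No new states can be added; the closed set is {0, 1, 2, 3, 5, 7, 8, 9, 10, 12}.

{0, 1, 2, 3, 5, 7, 8, 9, 10, 12}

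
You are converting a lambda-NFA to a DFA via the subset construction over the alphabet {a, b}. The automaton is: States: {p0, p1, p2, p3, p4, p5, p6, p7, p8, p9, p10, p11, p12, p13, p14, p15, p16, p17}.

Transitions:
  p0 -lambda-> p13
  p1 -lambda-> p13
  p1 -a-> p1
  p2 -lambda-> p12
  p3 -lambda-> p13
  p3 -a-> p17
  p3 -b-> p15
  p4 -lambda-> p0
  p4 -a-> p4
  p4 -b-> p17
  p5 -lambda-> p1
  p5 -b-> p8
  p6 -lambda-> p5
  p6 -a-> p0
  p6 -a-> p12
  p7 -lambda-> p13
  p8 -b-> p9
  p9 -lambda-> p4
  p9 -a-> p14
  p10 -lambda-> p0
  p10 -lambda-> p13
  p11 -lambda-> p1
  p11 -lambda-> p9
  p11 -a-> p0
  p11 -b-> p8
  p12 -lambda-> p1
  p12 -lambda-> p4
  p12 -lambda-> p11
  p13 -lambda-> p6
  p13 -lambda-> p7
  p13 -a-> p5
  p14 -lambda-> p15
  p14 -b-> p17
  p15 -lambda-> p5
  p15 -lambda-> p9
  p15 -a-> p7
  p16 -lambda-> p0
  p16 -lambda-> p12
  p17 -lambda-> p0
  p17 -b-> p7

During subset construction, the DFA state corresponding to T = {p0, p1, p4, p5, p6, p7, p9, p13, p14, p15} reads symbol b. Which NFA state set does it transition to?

{p0, p1, p5, p6, p7, p8, p13, p17}

p4 on b → {p17}.
p5 on b → {p8}.
p14 on b → {p17}.
No b-transition from p0, p1, p6, p7, p9, p13, p15.
Union after reading b: {p8, p17}.
Now take the lambda-closure:
From p17 via lambda: add p0.
From p0 via lambda: add p13.
From p13 via lambda: add p6, p7.
From p6 via lambda: add p5.
From p5 via lambda: add p1.
No new states can be added; the closed set is {p0, p1, p5, p6, p7, p8, p13, p17}.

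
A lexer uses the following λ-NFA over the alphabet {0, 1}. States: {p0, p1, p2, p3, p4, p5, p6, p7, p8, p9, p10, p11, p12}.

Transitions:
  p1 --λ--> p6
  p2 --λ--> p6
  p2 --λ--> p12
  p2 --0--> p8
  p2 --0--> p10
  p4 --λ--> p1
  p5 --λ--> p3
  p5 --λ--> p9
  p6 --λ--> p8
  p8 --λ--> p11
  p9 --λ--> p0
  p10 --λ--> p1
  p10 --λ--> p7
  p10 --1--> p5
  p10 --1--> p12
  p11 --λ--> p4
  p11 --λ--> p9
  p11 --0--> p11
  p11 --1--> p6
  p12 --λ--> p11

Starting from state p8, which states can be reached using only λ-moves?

Start with {p8}.
From p8 via λ: add p11.
From p11 via λ: add p4, p9.
From p4 via λ: add p1.
From p9 via λ: add p0.
From p1 via λ: add p6.
No new states can be added; the closed set is {p0, p1, p4, p6, p8, p9, p11}.

{p0, p1, p4, p6, p8, p9, p11}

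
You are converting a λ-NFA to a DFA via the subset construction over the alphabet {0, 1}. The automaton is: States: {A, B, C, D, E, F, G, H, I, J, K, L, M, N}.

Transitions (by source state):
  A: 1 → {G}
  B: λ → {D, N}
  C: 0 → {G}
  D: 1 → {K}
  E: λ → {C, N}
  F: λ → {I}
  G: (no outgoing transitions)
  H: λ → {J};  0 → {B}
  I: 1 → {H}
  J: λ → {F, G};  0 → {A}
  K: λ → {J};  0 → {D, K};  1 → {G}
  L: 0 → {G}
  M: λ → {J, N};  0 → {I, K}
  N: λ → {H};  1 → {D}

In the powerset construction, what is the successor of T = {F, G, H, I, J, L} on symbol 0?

{A, B, D, F, G, H, I, J, N}

H on 0 → {B}.
J on 0 → {A}.
L on 0 → {G}.
No 0-transition from F, G, I.
Union after reading 0: {A, B, G}.
Now take the λ-closure:
From B via λ: add D, N.
From N via λ: add H.
From H via λ: add J.
From J via λ: add F.
From F via λ: add I.
No new states can be added; the closed set is {A, B, D, F, G, H, I, J, N}.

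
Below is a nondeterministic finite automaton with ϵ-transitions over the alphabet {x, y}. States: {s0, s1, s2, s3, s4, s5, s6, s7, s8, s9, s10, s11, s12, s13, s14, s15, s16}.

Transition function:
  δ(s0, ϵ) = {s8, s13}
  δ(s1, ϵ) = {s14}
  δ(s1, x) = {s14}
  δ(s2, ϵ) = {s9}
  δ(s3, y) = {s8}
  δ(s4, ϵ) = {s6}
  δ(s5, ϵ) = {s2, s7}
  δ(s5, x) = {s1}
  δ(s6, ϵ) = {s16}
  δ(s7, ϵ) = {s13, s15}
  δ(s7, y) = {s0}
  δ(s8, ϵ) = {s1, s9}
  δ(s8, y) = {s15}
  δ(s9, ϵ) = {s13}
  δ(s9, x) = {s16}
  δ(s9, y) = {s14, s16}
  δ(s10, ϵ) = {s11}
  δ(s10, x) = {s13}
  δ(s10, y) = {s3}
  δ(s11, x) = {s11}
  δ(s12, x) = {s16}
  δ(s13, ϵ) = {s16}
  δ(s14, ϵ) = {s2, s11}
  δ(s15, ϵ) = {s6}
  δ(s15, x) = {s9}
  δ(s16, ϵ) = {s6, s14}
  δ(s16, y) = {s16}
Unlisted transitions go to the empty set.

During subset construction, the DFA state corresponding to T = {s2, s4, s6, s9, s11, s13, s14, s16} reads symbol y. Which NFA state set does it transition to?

s9 on y → {s14, s16}.
s16 on y → {s16}.
No y-transition from s2, s4, s6, s11, s13, s14.
Union after reading y: {s14, s16}.
Now take the ϵ-closure:
From s14 via ϵ: add s2, s11.
From s16 via ϵ: add s6.
From s2 via ϵ: add s9.
From s9 via ϵ: add s13.
No new states can be added; the closed set is {s2, s6, s9, s11, s13, s14, s16}.

{s2, s6, s9, s11, s13, s14, s16}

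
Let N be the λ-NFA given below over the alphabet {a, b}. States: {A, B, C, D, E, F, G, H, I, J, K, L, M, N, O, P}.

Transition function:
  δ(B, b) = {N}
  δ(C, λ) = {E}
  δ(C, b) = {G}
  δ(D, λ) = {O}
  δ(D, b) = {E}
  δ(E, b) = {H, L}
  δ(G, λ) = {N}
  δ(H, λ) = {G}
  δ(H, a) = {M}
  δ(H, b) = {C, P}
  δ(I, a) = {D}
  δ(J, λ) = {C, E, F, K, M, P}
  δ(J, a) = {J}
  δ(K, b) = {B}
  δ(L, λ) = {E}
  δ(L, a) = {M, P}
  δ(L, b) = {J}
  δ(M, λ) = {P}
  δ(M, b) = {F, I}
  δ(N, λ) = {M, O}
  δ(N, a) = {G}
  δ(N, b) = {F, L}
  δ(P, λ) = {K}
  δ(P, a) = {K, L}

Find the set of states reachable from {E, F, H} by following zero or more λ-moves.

{E, F, G, H, K, M, N, O, P}

Start with {E, F, H}.
From H via λ: add G.
From G via λ: add N.
From N via λ: add M, O.
From M via λ: add P.
From P via λ: add K.
No new states can be added; the closed set is {E, F, G, H, K, M, N, O, P}.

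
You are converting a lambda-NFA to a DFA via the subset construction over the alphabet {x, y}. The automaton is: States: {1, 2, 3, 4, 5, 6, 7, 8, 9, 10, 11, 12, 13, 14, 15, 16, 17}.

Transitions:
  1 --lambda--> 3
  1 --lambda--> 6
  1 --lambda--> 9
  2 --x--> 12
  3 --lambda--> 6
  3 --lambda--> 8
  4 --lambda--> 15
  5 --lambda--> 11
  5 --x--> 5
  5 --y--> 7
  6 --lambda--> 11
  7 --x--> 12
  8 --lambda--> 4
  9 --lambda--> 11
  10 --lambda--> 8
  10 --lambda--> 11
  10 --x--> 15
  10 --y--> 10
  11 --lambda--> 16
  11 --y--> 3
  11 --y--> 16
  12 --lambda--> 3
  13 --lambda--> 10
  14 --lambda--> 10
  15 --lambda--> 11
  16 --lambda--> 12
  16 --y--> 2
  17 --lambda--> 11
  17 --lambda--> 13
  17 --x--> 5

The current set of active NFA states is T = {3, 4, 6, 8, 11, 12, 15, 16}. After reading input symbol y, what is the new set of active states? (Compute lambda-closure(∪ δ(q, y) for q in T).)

11 on y → {3, 16}.
16 on y → {2}.
No y-transition from 3, 4, 6, 8, 12, 15.
Union after reading y: {2, 3, 16}.
Now take the lambda-closure:
From 3 via lambda: add 6, 8.
From 16 via lambda: add 12.
From 6 via lambda: add 11.
From 8 via lambda: add 4.
From 4 via lambda: add 15.
No new states can be added; the closed set is {2, 3, 4, 6, 8, 11, 12, 15, 16}.

{2, 3, 4, 6, 8, 11, 12, 15, 16}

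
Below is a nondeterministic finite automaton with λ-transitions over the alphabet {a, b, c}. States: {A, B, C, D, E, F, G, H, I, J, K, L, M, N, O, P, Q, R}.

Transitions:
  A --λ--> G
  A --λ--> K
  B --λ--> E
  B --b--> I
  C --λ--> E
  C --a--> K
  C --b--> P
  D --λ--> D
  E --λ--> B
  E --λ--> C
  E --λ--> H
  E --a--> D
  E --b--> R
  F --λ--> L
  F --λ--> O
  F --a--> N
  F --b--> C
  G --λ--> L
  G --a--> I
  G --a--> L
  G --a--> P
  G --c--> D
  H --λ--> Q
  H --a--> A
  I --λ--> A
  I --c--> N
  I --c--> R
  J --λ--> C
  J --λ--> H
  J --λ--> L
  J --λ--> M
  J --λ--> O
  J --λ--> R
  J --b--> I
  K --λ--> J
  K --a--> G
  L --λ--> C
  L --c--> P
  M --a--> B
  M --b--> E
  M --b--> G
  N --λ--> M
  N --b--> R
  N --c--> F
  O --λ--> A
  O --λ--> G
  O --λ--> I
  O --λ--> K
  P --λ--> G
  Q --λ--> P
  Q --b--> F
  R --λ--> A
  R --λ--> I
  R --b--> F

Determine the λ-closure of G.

{B, C, E, G, H, L, P, Q}

Start with {G}.
From G via λ: add L.
From L via λ: add C.
From C via λ: add E.
From E via λ: add B, H.
From H via λ: add Q.
From Q via λ: add P.
No new states can be added; the closed set is {B, C, E, G, H, L, P, Q}.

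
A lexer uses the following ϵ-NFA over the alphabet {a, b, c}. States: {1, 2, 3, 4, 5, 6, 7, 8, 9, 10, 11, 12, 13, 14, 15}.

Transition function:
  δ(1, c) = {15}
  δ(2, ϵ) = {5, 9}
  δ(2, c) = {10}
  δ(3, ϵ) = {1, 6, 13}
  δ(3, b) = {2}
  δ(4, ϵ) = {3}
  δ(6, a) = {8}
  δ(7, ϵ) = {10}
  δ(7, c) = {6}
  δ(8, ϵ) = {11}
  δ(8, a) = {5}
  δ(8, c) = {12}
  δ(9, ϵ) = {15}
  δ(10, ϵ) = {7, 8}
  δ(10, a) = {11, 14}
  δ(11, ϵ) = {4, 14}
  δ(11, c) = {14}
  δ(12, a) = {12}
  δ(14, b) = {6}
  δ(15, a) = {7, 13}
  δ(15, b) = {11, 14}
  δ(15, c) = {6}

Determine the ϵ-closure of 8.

Start with {8}.
From 8 via ϵ: add 11.
From 11 via ϵ: add 4, 14.
From 4 via ϵ: add 3.
From 3 via ϵ: add 1, 6, 13.
No new states can be added; the closed set is {1, 3, 4, 6, 8, 11, 13, 14}.

{1, 3, 4, 6, 8, 11, 13, 14}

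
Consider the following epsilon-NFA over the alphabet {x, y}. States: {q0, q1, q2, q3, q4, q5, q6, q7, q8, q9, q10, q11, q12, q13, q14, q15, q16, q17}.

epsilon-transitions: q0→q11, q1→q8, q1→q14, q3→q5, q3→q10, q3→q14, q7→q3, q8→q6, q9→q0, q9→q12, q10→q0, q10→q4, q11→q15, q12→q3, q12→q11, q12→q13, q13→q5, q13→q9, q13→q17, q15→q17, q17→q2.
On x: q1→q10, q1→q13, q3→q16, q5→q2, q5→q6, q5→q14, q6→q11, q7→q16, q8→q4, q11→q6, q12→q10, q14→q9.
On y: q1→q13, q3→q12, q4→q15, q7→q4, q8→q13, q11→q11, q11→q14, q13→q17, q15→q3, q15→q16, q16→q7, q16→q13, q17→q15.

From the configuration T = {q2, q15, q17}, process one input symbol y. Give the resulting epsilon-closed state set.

q15 on y → {q3, q16}.
q17 on y → {q15}.
No y-transition from q2.
Union after reading y: {q3, q15, q16}.
Now take the epsilon-closure:
From q3 via epsilon: add q5, q10, q14.
From q15 via epsilon: add q17.
From q10 via epsilon: add q0, q4.
From q17 via epsilon: add q2.
From q0 via epsilon: add q11.
No new states can be added; the closed set is {q0, q2, q3, q4, q5, q10, q11, q14, q15, q16, q17}.

{q0, q2, q3, q4, q5, q10, q11, q14, q15, q16, q17}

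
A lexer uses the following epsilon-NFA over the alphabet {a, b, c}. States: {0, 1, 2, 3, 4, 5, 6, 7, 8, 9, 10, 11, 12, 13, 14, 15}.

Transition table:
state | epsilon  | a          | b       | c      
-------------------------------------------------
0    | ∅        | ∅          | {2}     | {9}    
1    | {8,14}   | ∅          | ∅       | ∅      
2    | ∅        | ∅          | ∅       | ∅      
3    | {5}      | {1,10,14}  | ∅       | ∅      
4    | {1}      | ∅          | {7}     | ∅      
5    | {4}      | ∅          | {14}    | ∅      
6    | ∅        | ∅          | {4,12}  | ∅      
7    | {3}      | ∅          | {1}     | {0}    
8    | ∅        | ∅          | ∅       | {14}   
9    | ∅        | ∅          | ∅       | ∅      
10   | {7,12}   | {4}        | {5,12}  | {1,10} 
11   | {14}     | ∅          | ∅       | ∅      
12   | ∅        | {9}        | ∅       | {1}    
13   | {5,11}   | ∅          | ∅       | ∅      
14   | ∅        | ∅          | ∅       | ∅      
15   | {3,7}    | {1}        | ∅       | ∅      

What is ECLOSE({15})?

{1, 3, 4, 5, 7, 8, 14, 15}

Start with {15}.
From 15 via epsilon: add 3, 7.
From 3 via epsilon: add 5.
From 5 via epsilon: add 4.
From 4 via epsilon: add 1.
From 1 via epsilon: add 8, 14.
No new states can be added; the closed set is {1, 3, 4, 5, 7, 8, 14, 15}.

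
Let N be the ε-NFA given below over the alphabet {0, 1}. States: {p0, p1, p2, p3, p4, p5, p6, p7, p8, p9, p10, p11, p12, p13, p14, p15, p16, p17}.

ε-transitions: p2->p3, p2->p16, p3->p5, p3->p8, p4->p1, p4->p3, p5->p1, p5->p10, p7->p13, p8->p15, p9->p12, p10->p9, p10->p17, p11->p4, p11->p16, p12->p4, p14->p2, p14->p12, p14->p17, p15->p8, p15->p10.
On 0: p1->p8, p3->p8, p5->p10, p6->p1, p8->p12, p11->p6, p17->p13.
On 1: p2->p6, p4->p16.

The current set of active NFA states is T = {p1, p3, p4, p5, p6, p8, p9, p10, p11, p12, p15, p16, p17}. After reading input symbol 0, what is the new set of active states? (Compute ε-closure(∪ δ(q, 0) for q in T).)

{p1, p3, p4, p5, p6, p8, p9, p10, p12, p13, p15, p17}

p1 on 0 → {p8}.
p3 on 0 → {p8}.
p5 on 0 → {p10}.
p6 on 0 → {p1}.
p8 on 0 → {p12}.
p11 on 0 → {p6}.
p17 on 0 → {p13}.
No 0-transition from p4, p9, p10, p12, p15, p16.
Union after reading 0: {p1, p6, p8, p10, p12, p13}.
Now take the ε-closure:
From p8 via ε: add p15.
From p10 via ε: add p9, p17.
From p12 via ε: add p4.
From p4 via ε: add p3.
From p3 via ε: add p5.
No new states can be added; the closed set is {p1, p3, p4, p5, p6, p8, p9, p10, p12, p13, p15, p17}.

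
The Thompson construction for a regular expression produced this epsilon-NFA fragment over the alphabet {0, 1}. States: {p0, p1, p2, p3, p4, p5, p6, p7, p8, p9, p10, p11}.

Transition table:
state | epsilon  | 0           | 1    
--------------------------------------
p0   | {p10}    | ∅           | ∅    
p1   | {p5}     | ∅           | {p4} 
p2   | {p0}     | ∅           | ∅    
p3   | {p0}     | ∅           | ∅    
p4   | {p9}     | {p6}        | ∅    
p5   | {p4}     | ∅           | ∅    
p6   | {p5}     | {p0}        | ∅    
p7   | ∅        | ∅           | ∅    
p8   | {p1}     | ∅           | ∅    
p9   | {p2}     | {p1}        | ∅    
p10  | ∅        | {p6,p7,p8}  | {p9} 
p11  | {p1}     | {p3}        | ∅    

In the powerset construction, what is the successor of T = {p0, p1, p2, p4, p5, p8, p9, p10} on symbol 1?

{p0, p2, p4, p9, p10}

p1 on 1 → {p4}.
p10 on 1 → {p9}.
No 1-transition from p0, p2, p4, p5, p8, p9.
Union after reading 1: {p4, p9}.
Now take the epsilon-closure:
From p9 via epsilon: add p2.
From p2 via epsilon: add p0.
From p0 via epsilon: add p10.
No new states can be added; the closed set is {p0, p2, p4, p9, p10}.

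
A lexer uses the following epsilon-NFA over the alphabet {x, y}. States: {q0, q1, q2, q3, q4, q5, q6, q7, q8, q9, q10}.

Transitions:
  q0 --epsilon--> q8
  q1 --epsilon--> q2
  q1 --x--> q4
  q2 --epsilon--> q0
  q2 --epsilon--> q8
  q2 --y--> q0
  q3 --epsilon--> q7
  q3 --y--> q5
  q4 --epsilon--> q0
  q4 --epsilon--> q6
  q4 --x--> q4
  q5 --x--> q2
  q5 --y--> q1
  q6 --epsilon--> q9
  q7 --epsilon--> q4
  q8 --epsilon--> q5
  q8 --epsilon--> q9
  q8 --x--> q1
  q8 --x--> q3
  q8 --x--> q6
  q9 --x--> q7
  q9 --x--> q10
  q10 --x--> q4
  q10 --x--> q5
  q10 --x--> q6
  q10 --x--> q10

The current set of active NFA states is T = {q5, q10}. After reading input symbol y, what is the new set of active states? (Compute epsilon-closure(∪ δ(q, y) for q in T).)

{q0, q1, q2, q5, q8, q9}

q5 on y → {q1}.
No y-transition from q10.
Union after reading y: {q1}.
Now take the epsilon-closure:
From q1 via epsilon: add q2.
From q2 via epsilon: add q0, q8.
From q8 via epsilon: add q5, q9.
No new states can be added; the closed set is {q0, q1, q2, q5, q8, q9}.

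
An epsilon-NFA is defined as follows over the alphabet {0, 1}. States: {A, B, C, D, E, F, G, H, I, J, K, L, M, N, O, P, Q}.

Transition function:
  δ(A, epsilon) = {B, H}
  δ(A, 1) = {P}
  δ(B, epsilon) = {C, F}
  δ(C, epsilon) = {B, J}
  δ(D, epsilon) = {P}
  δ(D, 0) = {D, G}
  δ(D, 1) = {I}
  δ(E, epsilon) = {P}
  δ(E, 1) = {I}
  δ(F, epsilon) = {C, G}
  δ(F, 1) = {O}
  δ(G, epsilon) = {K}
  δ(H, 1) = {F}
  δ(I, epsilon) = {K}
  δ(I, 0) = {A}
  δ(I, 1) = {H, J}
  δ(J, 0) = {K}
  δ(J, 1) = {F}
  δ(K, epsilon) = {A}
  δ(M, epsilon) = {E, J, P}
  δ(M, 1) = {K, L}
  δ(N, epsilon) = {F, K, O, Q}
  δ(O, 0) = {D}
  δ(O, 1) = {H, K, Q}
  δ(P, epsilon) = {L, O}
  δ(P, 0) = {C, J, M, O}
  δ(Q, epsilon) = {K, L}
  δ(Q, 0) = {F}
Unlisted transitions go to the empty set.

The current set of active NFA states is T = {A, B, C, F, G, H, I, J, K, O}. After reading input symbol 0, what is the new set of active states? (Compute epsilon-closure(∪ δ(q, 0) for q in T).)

{A, B, C, D, F, G, H, J, K, L, O, P}

I on 0 → {A}.
J on 0 → {K}.
O on 0 → {D}.
No 0-transition from A, B, C, F, G, H, K.
Union after reading 0: {A, D, K}.
Now take the epsilon-closure:
From A via epsilon: add B, H.
From D via epsilon: add P.
From B via epsilon: add C, F.
From P via epsilon: add L, O.
From C via epsilon: add J.
From F via epsilon: add G.
No new states can be added; the closed set is {A, B, C, D, F, G, H, J, K, L, O, P}.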